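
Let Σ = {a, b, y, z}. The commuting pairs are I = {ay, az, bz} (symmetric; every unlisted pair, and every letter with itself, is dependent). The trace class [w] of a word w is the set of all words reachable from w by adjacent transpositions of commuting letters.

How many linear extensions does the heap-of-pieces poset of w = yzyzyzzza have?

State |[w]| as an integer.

9

drop 0:y onto floor
drop 1:z onto {0:y}
drop 2:y onto {1:z}
drop 3:z onto {2:y}
drop 4:y onto {3:z}
drop 5:z onto {4:y}
drop 6:z onto {5:z}
drop 7:z onto {6:z}
drop 8:a onto floor
ground layer = {0:y, 8:a}
drop-orders for the pieces not yet dropped (sum over which currently-grounded one goes next):
  1 to go: {7} 1  {8} 1
  2 to go: {6,7} 1  {7,8} 2
  3 to go: {5,6,7} 1  {6,7,8} 3
  4 to go: {4,5,6,7} 1  {5,6,7,8} 4
  5 to go: {3,4,5,6,7} 1  {4,5,6,7,8} 5
  6 to go: {2,3,4,5,6,7} 1  {3,4,5,6,7,8} 6
  7 to go: {1,2,3,4,5,6,7} 1  {2,3,4,5,6,7,8} 7
  if 0:y drops first: 8 orders
  if 8:a drops first: 1 orders
heap linearizations: 9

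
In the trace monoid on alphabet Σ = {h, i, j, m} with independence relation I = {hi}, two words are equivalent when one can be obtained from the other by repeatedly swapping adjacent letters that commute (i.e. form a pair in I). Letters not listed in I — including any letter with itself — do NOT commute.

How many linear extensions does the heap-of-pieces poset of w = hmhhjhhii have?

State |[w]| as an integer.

piece 0:h — minimal
piece 1:m rests on {0:h}
piece 2:h rests on {1:m}
piece 3:h rests on {2:h}
piece 4:j rests on {3:h}
piece 5:h rests on {4:j}
piece 6:h rests on {5:h}
piece 7:i rests on {4:j}
piece 8:i rests on {7:i}
minimal pieces: {0:h}
ways to finish when only these pieces remain (= sum over removing one remaining piece with nothing left below it):
  1 left: {6}→1  {8}→1
  2 left: {5,6}→1  {6,8}→2  {7,8}→1
  3 left: {5,6,8}→3  {6,7,8}→3
  4 left: {5,6,7,8}→6
  5 left: {4,5,6,7,8}→6
  6 left: {3,4,5,6,7,8}→6
  7 left: {2,3,4,5,6,7,8}→6
  placing 0:h first → 6 extensions

6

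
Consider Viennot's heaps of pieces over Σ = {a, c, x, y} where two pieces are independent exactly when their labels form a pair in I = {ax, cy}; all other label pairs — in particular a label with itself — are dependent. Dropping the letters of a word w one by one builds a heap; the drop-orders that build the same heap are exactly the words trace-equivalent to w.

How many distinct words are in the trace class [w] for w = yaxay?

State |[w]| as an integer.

3

#0=y has no predecessor
#1=a depends on [0:y]
#2=x depends on [0:y]
#3=a depends on [1:a]
#4=y depends on [2:x, 3:a]
sources: [0:y]
N(rest) = Σ N(rest − s) over sources s of rest; N(one piece) = 1:
  size 1 → [4]=1
  size 2 → [2,4]=1  [3,4]=1
  size 3 → [1,3,4]=1  [2,3,4]=2
  first=0(y) contributes 3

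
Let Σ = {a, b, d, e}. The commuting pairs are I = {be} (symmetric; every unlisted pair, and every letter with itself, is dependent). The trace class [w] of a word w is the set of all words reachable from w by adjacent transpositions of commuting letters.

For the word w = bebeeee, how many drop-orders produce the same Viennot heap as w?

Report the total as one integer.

drop 0:b onto floor
drop 1:e onto floor
drop 2:b onto {0:b}
drop 3:e onto {1:e}
drop 4:e onto {3:e}
drop 5:e onto {4:e}
drop 6:e onto {5:e}
ground layer = {0:b, 1:e}
drop-orders for the pieces not yet dropped (sum over which currently-grounded one goes next):
  1 to go: {2} 1  {6} 1
  2 to go: {0,2} 1  {2,6} 2  {5,6} 1
  3 to go: {0,2,6} 3  {2,5,6} 3  {4,5,6} 1
  4 to go: {0,2,5,6} 6  {2,4,5,6} 4  {3,4,5,6} 1
  5 to go: {0,2,4,5,6} 10  {1,3,4,5,6} 1  {2,3,4,5,6} 5
  if 0:b drops first: 6 orders
  if 1:e drops first: 15 orders
heap linearizations: 21

21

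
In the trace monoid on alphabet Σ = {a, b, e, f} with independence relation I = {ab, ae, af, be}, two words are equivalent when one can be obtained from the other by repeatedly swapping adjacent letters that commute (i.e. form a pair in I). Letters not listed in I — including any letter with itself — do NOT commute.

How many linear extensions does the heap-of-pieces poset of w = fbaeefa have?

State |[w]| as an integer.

63

piece 0:f — minimal
piece 1:b rests on {0:f}
piece 2:a — minimal
piece 3:e rests on {0:f}
piece 4:e rests on {3:e}
piece 5:f rests on {1:b, 4:e}
piece 6:a rests on {2:a}
minimal pieces: {0:f, 2:a}
ways to finish when only these pieces remain (= sum over removing one remaining piece with nothing left below it):
  1 left: {5}→1  {6}→1
  2 left: {1,5}→1  {2,6}→1  {4,5}→1  {5,6}→2
  3 left: {1,4,5}→2  {1,5,6}→3  {2,5,6}→3  {3,4,5}→1  {4,5,6}→3
  4 left: {1,2,5,6}→6  {1,3,4,5}→3  {1,4,5,6}→8  {2,4,5,6}→6  {3,4,5,6}→4
  5 left: {0,1,3,4,5}→3  {1,2,4,5,6}→20  {1,3,4,5,6}→15  {2,3,4,5,6}→10
  placing 0:f first → 45 extensions
  placing 2:a first → 18 extensions
total linear extensions = 63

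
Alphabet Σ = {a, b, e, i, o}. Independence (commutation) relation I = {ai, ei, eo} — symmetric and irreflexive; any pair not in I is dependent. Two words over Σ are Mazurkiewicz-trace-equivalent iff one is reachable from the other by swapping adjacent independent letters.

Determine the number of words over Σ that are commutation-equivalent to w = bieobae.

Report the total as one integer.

drop 0:b onto floor
drop 1:i onto {0:b}
drop 2:e onto {0:b}
drop 3:o onto {1:i}
drop 4:b onto {2:e, 3:o}
drop 5:a onto {4:b}
drop 6:e onto {5:a}
ground layer = {0:b}
drop-orders for the pieces not yet dropped (sum over which currently-grounded one goes next):
  1 to go: {6} 1
  2 to go: {5,6} 1
  3 to go: {4,5,6} 1
  4 to go: {2,4,5,6} 1  {3,4,5,6} 1
  5 to go: {1,3,4,5,6} 1  {2,3,4,5,6} 2
  if 0:b drops first: 3 orders

3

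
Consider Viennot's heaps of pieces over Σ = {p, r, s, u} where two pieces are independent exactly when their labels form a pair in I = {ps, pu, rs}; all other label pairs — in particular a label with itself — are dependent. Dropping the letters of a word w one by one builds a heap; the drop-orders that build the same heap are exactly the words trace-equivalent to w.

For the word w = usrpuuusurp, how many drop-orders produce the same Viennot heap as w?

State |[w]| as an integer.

13

piece 0:u — minimal
piece 1:s rests on {0:u}
piece 2:r rests on {0:u}
piece 3:p rests on {2:r}
piece 4:u rests on {1:s, 2:r}
piece 5:u rests on {4:u}
piece 6:u rests on {5:u}
piece 7:s rests on {6:u}
piece 8:u rests on {7:s}
piece 9:r rests on {3:p, 8:u}
piece 10:p rests on {9:r}
minimal pieces: {0:u}
ways to finish when only these pieces remain (= sum over removing one remaining piece with nothing left below it):
  1 left: {10}→1
  2 left: {9,10}→1
  3 left: {3,9,10}→1  {8,9,10}→1
  4 left: {3,8,9,10}→2  {7,8,9,10}→1
  5 left: {3,7,8,9,10}→3  {6,7,8,9,10}→1
  6 left: {3,6,7,8,9,10}→4  {5,6,7,8,9,10}→1
  7 left: {3,5,6,7,8,9,10}→5  {4,5,6,7,8,9,10}→1
  8 left: {1,4,5,6,7,8,9,10}→1  {3,4,5,6,7,8,9,10}→6
  9 left: {1,3,4,5,6,7,8,9,10}→7  {2,3,4,5,6,7,8,9,10}→6
  placing 0:u first → 13 extensions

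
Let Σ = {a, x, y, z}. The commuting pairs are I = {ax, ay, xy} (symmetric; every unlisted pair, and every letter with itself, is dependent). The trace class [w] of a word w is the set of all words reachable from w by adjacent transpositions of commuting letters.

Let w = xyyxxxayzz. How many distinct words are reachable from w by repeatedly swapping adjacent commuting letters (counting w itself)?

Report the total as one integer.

#0=x has no predecessor
#1=y has no predecessor
#2=y depends on [1:y]
#3=x depends on [0:x]
#4=x depends on [3:x]
#5=x depends on [4:x]
#6=a has no predecessor
#7=y depends on [2:y]
#8=z depends on [5:x, 6:a, 7:y]
#9=z depends on [8:z]
sources: [0:x, 1:y, 6:a]
N(rest) = Σ N(rest − s) over sources s of rest; N(one piece) = 1:
  size 1 → [9]=1
  size 2 → [8,9]=1
  size 3 → [5,8,9]=1  [6,8,9]=1  [7,8,9]=1
  size 4 → [2,7,8,9]=1  [4,5,8,9]=1  [5,6,8,9]=2  [5,7,8,9]=2  [6,7,8,9]=2
  size 5 → [1,2,7,8,9]=1  [2,5,7,8,9]=3  [2,6,7,8,9]=3  [3,4,5,8,9]=1  [4,5,6,8,9]=3  [4,5,7,8,9]=3  [5,6,7,8,9]=6
  size 6 → [0,3,4,5,8,9]=1  [1,2,5,7,8,9]=4  [1,2,6,7,8,9]=4  [2,4,5,7,8,9]=6  [2,5,6,7,8,9]=12  [3,4,5,6,8,9]=4  [3,4,5,7,8,9]=4  [4,5,6,7,8,9]=12
  size 7 → [0,3,4,5,6,8,9]=5  [0,3,4,5,7,8,9]=5  [1,2,4,5,7,8,9]=10  [1,2,5,6,7,8,9]=20  [2,3,4,5,7,8,9]=10  [2,4,5,6,7,8,9]=30  [3,4,5,6,7,8,9]=20
  size 8 → [0,2,3,4,5,7,8,9]=15  [0,3,4,5,6,7,8,9]=30  [1,2,3,4,5,7,8,9]=20  [1,2,4,5,6,7,8,9]=60  [2,3,4,5,6,7,8,9]=60
  first=0(x) contributes 140
  first=1(y) contributes 105
  first=6(a) contributes 35
|[w]| = 280

280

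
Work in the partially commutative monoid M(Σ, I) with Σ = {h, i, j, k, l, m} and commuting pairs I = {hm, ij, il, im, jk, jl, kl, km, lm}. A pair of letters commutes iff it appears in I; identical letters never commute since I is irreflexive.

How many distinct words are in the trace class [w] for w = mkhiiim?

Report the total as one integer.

21

#0=m has no predecessor
#1=k has no predecessor
#2=h depends on [1:k]
#3=i depends on [2:h]
#4=i depends on [3:i]
#5=i depends on [4:i]
#6=m depends on [0:m]
sources: [0:m, 1:k]
N(rest) = Σ N(rest − s) over sources s of rest; N(one piece) = 1:
  size 1 → [5]=1  [6]=1
  size 2 → [0,6]=1  [4,5]=1  [5,6]=2
  size 3 → [0,5,6]=3  [3,4,5]=1  [4,5,6]=3
  size 4 → [0,4,5,6]=6  [2,3,4,5]=1  [3,4,5,6]=4
  size 5 → [0,3,4,5,6]=10  [1,2,3,4,5]=1  [2,3,4,5,6]=5
  first=0(m) contributes 6
  first=1(k) contributes 15
|[w]| = 21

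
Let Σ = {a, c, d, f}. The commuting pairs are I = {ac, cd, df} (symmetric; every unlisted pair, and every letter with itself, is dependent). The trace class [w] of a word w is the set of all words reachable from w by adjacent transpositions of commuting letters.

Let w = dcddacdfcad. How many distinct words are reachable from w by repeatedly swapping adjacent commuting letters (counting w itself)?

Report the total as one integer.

piece 0:d — minimal
piece 1:c — minimal
piece 2:d rests on {0:d}
piece 3:d rests on {2:d}
piece 4:a rests on {3:d}
piece 5:c rests on {1:c}
piece 6:d rests on {4:a}
piece 7:f rests on {4:a, 5:c}
piece 8:c rests on {7:f}
piece 9:a rests on {6:d, 7:f}
piece 10:d rests on {9:a}
minimal pieces: {0:d, 1:c}
ways to finish when only these pieces remain (= sum over removing one remaining piece with nothing left below it):
  1 left: {8}→1  {10}→1
  2 left: {8,10}→2  {9,10}→1
  3 left: {6,9,10}→1  {8,9,10}→3
  4 left: {6,8,9,10}→4  {7,8,9,10}→3
  5 left: {5,7,8,9,10}→3  {6,7,8,9,10}→7
  6 left: {1,5,7,8,9,10}→3  {4,6,7,8,9,10}→7  {5,6,7,8,9,10}→10
  7 left: {1,5,6,7,8,9,10}→13  {3,4,6,7,8,9,10}→7  {4,5,6,7,8,9,10}→17
  8 left: {1,4,5,6,7,8,9,10}→30  {2,3,4,6,7,8,9,10}→7  {3,4,5,6,7,8,9,10}→24
  9 left: {0,2,3,4,6,7,8,9,10}→7  {1,3,4,5,6,7,8,9,10}→54  {2,3,4,5,6,7,8,9,10}→31
  placing 0:d first → 85 extensions
  placing 1:c first → 38 extensions
total linear extensions = 123

123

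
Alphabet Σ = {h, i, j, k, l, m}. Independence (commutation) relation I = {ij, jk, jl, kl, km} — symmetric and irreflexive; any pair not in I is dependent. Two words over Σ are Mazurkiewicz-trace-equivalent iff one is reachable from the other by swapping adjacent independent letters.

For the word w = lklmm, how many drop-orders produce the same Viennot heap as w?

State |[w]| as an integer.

drop 0:l onto floor
drop 1:k onto floor
drop 2:l onto {0:l}
drop 3:m onto {2:l}
drop 4:m onto {3:m}
ground layer = {0:l, 1:k}
drop-orders for the pieces not yet dropped (sum over which currently-grounded one goes next):
  1 to go: {1} 1  {4} 1
  2 to go: {1,4} 2  {3,4} 1
  3 to go: {1,3,4} 3  {2,3,4} 1
  if 0:l drops first: 4 orders
  if 1:k drops first: 1 orders
heap linearizations: 5

5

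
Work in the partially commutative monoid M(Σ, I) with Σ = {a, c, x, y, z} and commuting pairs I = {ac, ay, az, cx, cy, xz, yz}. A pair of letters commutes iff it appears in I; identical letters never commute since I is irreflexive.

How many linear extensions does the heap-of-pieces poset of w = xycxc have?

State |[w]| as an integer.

0(x) covers ∅
1(y) covers 0:x
2(c) covers ∅
3(x) covers 1:y
4(c) covers 2:c
floor of heap: 0:x, 2:c
completions by unplaced set U, small U first (add the entries for U minus each lowest piece of U):
  |U|=1: {3}:1  {4}:1
  |U|=2: {1,3}:1  {2,4}:1  {3,4}:2
  |U|=3: {0,1,3}:1  {1,3,4}:3  {2,3,4}:3
  start at 0(x): 6
  start at 2(c): 4
sum over floor = 10

10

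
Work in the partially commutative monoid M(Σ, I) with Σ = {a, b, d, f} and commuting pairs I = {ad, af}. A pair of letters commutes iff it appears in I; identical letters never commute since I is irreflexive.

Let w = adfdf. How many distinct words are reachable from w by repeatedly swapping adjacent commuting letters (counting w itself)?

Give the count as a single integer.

5

#0=a has no predecessor
#1=d has no predecessor
#2=f depends on [1:d]
#3=d depends on [2:f]
#4=f depends on [3:d]
sources: [0:a, 1:d]
N(rest) = Σ N(rest − s) over sources s of rest; N(one piece) = 1:
  size 1 → [0]=1  [4]=1
  size 2 → [0,4]=2  [3,4]=1
  size 3 → [0,3,4]=3  [2,3,4]=1
  first=0(a) contributes 1
  first=1(d) contributes 4
|[w]| = 5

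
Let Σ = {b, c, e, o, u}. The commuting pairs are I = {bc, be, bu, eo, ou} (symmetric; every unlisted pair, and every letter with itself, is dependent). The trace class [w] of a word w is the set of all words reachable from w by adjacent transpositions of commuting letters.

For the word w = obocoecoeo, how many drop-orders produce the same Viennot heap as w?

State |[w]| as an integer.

piece 0:o — minimal
piece 1:b rests on {0:o}
piece 2:o rests on {1:b}
piece 3:c rests on {2:o}
piece 4:o rests on {3:c}
piece 5:e rests on {3:c}
piece 6:c rests on {4:o, 5:e}
piece 7:o rests on {6:c}
piece 8:e rests on {6:c}
piece 9:o rests on {7:o}
minimal pieces: {0:o}
ways to finish when only these pieces remain (= sum over removing one remaining piece with nothing left below it):
  1 left: {8}→1  {9}→1
  2 left: {7,9}→1  {8,9}→2
  3 left: {7,8,9}→3
  4 left: {6,7,8,9}→3
  5 left: {4,6,7,8,9}→3  {5,6,7,8,9}→3
  6 left: {4,5,6,7,8,9}→6
  7 left: {3,4,5,6,7,8,9}→6
  8 left: {2,3,4,5,6,7,8,9}→6
  placing 0:o first → 6 extensions

6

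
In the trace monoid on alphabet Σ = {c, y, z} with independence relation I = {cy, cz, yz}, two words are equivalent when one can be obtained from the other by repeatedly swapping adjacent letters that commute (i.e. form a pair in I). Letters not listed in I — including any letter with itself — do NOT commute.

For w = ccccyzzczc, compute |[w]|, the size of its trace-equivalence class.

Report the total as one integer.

0(c) covers ∅
1(c) covers 0:c
2(c) covers 1:c
3(c) covers 2:c
4(y) covers ∅
5(z) covers ∅
6(z) covers 5:z
7(c) covers 3:c
8(z) covers 6:z
9(c) covers 7:c
floor of heap: 0:c, 4:y, 5:z
completions by unplaced set U, small U first (add the entries for U minus each lowest piece of U):
  |U|=1: {4}:1  {8}:1  {9}:1
  |U|=2: {4,8}:2  {4,9}:2  {6,8}:1  {7,9}:1  {8,9}:2
  |U|=3: {3,7,9}:1  {4,6,8}:3  {4,7,9}:3  {4,8,9}:6  {5,6,8}:1  {6,8,9}:3  {7,8,9}:3
  |U|=4: {2,3,7,9}:1  {3,4,7,9}:4  {3,7,8,9}:4  {4,5,6,8}:4  {4,6,8,9}:12  {4,7,8,9}:12  {5,6,8,9}:4  {6,7,8,9}:6
  |U|=5: {1,2,3,7,9}:1  {2,3,4,7,9}:5  {2,3,7,8,9}:5  {3,4,7,8,9}:20  {3,6,7,8,9}:10  {4,5,6,8,9}:20  {4,6,7,8,9}:30  {5,6,7,8,9}:10
  |U|=6: {0,1,2,3,7,9}:1  {1,2,3,4,7,9}:6  {1,2,3,7,8,9}:6  {2,3,4,7,8,9}:30  {2,3,6,7,8,9}:15  {3,4,6,7,8,9}:60  {3,5,6,7,8,9}:20  {4,5,6,7,8,9}:60
  |U|=7: {0,1,2,3,4,7,9}:7  {0,1,2,3,7,8,9}:7  {1,2,3,4,7,8,9}:42  {1,2,3,6,7,8,9}:21  {2,3,4,6,7,8,9}:105  {2,3,5,6,7,8,9}:35  {3,4,5,6,7,8,9}:140
  |U|=8: {0,1,2,3,4,7,8,9}:56  {0,1,2,3,6,7,8,9}:28  {1,2,3,4,6,7,8,9}:168  {1,2,3,5,6,7,8,9}:56  {2,3,4,5,6,7,8,9}:280
  start at 0(c): 504
  start at 4(y): 84
  start at 5(z): 252
sum over floor = 840

840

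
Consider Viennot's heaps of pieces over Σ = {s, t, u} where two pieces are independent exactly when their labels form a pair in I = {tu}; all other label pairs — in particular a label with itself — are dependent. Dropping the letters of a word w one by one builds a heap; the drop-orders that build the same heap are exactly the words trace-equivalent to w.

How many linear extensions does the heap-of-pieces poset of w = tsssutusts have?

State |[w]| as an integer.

0(t) covers ∅
1(s) covers 0:t
2(s) covers 1:s
3(s) covers 2:s
4(u) covers 3:s
5(t) covers 3:s
6(u) covers 4:u
7(s) covers 5:t, 6:u
8(t) covers 7:s
9(s) covers 8:t
floor of heap: 0:t
completions by unplaced set U, small U first (add the entries for U minus each lowest piece of U):
  |U|=1: {9}:1
  |U|=2: {8,9}:1
  |U|=3: {7,8,9}:1
  |U|=4: {5,7,8,9}:1  {6,7,8,9}:1
  |U|=5: {4,6,7,8,9}:1  {5,6,7,8,9}:2
  |U|=6: {4,5,6,7,8,9}:3
  |U|=7: {3,4,5,6,7,8,9}:3
  |U|=8: {2,3,4,5,6,7,8,9}:3
  start at 0(t): 3

3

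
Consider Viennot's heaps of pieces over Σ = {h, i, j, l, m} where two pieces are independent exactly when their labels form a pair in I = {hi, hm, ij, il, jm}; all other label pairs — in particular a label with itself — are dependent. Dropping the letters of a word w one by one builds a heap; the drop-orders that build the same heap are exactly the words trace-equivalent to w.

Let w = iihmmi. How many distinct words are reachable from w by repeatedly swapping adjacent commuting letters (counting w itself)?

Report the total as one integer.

piece 0:i — minimal
piece 1:i rests on {0:i}
piece 2:h — minimal
piece 3:m rests on {1:i}
piece 4:m rests on {3:m}
piece 5:i rests on {4:m}
minimal pieces: {0:i, 2:h}
ways to finish when only these pieces remain (= sum over removing one remaining piece with nothing left below it):
  1 left: {2}→1  {5}→1
  2 left: {2,5}→2  {4,5}→1
  3 left: {2,4,5}→3  {3,4,5}→1
  4 left: {1,3,4,5}→1  {2,3,4,5}→4
  placing 0:i first → 5 extensions
  placing 2:h first → 1 extensions
total linear extensions = 6

6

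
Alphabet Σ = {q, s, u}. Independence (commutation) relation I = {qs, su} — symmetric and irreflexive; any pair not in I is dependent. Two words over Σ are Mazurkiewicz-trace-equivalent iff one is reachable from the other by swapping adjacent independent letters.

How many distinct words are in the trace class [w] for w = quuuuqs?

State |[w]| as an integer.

7

drop 0:q onto floor
drop 1:u onto {0:q}
drop 2:u onto {1:u}
drop 3:u onto {2:u}
drop 4:u onto {3:u}
drop 5:q onto {4:u}
drop 6:s onto floor
ground layer = {0:q, 6:s}
drop-orders for the pieces not yet dropped (sum over which currently-grounded one goes next):
  1 to go: {5} 1  {6} 1
  2 to go: {4,5} 1  {5,6} 2
  3 to go: {3,4,5} 1  {4,5,6} 3
  4 to go: {2,3,4,5} 1  {3,4,5,6} 4
  5 to go: {1,2,3,4,5} 1  {2,3,4,5,6} 5
  if 0:q drops first: 6 orders
  if 6:s drops first: 1 orders
heap linearizations: 7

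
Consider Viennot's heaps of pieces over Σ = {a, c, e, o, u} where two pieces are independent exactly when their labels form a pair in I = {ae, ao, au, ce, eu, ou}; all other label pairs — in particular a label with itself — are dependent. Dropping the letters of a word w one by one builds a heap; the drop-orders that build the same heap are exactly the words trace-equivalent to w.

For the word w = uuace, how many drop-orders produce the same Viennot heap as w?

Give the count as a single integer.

15

#0=u has no predecessor
#1=u depends on [0:u]
#2=a has no predecessor
#3=c depends on [1:u, 2:a]
#4=e has no predecessor
sources: [0:u, 2:a, 4:e]
N(rest) = Σ N(rest − s) over sources s of rest; N(one piece) = 1:
  size 1 → [3]=1  [4]=1
  size 2 → [1,3]=1  [2,3]=1  [3,4]=2
  size 3 → [0,1,3]=1  [1,2,3]=2  [1,3,4]=3  [2,3,4]=3
  first=0(u) contributes 8
  first=2(a) contributes 4
  first=4(e) contributes 3
|[w]| = 15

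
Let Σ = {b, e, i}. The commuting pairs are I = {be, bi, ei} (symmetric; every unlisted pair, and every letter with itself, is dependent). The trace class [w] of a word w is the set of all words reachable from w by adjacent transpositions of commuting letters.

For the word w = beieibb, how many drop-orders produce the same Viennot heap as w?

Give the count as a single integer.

210

drop 0:b onto floor
drop 1:e onto floor
drop 2:i onto floor
drop 3:e onto {1:e}
drop 4:i onto {2:i}
drop 5:b onto {0:b}
drop 6:b onto {5:b}
ground layer = {0:b, 1:e, 2:i}
drop-orders for the pieces not yet dropped (sum over which currently-grounded one goes next):
  1 to go: {3} 1  {4} 1  {6} 1
  2 to go: {1,3} 1  {2,4} 1  {3,4} 2  {3,6} 2  {4,6} 2  {5,6} 1
  3 to go: {0,5,6} 1  {1,3,4} 3  {1,3,6} 3  {2,3,4} 3  {2,4,6} 3  {3,4,6} 6  {3,5,6} 3  {4,5,6} 3
  4 to go: {0,3,5,6} 4  {0,4,5,6} 4  {1,2,3,4} 6  {1,3,4,6} 12  {1,3,5,6} 6  {2,3,4,6} 12  {2,4,5,6} 6  {3,4,5,6} 12
  5 to go: {0,1,3,5,6} 10  {0,2,4,5,6} 10  {0,3,4,5,6} 20  {1,2,3,4,6} 30  {1,3,4,5,6} 30  {2,3,4,5,6} 30
  if 0:b drops first: 90 orders
  if 1:e drops first: 60 orders
  if 2:i drops first: 60 orders
heap linearizations: 210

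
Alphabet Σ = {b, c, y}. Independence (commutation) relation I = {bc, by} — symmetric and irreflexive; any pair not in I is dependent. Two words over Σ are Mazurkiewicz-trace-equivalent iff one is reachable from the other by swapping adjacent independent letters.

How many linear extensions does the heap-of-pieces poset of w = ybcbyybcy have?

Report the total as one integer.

0(y) covers ∅
1(b) covers ∅
2(c) covers 0:y
3(b) covers 1:b
4(y) covers 2:c
5(y) covers 4:y
6(b) covers 3:b
7(c) covers 5:y
8(y) covers 7:c
floor of heap: 0:y, 1:b
completions by unplaced set U, small U first (add the entries for U minus each lowest piece of U):
  |U|=1: {6}:1  {8}:1
  |U|=2: {3,6}:1  {6,8}:2  {7,8}:1
  |U|=3: {1,3,6}:1  {3,6,8}:3  {5,7,8}:1  {6,7,8}:3
  |U|=4: {1,3,6,8}:4  {3,6,7,8}:6  {4,5,7,8}:1  {5,6,7,8}:4
  |U|=5: {1,3,6,7,8}:10  {2,4,5,7,8}:1  {3,5,6,7,8}:10  {4,5,6,7,8}:5
  |U|=6: {0,2,4,5,7,8}:1  {1,3,5,6,7,8}:20  {2,4,5,6,7,8}:6  {3,4,5,6,7,8}:15
  |U|=7: {0,2,4,5,6,7,8}:7  {1,3,4,5,6,7,8}:35  {2,3,4,5,6,7,8}:21
  start at 0(y): 56
  start at 1(b): 28
sum over floor = 84

84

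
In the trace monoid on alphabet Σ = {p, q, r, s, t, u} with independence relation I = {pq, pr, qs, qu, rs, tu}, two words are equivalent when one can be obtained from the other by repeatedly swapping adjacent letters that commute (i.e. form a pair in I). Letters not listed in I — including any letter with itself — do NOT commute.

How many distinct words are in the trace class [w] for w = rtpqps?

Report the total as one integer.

0(r) covers ∅
1(t) covers 0:r
2(p) covers 1:t
3(q) covers 1:t
4(p) covers 2:p
5(s) covers 4:p
floor of heap: 0:r
completions by unplaced set U, small U first (add the entries for U minus each lowest piece of U):
  |U|=1: {3}:1  {5}:1
  |U|=2: {3,5}:2  {4,5}:1
  |U|=3: {2,4,5}:1  {3,4,5}:3
  |U|=4: {2,3,4,5}:4
  start at 0(r): 4

4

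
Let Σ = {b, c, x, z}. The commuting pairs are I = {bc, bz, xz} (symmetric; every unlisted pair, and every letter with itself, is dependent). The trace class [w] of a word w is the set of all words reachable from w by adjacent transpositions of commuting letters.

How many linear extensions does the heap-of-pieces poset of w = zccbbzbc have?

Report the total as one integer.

56

drop 0:z onto floor
drop 1:c onto {0:z}
drop 2:c onto {1:c}
drop 3:b onto floor
drop 4:b onto {3:b}
drop 5:z onto {2:c}
drop 6:b onto {4:b}
drop 7:c onto {5:z}
ground layer = {0:z, 3:b}
drop-orders for the pieces not yet dropped (sum over which currently-grounded one goes next):
  1 to go: {6} 1  {7} 1
  2 to go: {4,6} 1  {5,7} 1  {6,7} 2
  3 to go: {2,5,7} 1  {3,4,6} 1  {4,6,7} 3  {5,6,7} 3
  4 to go: {1,2,5,7} 1  {2,5,6,7} 4  {3,4,6,7} 4  {4,5,6,7} 6
  5 to go: {0,1,2,5,7} 1  {1,2,5,6,7} 5  {2,4,5,6,7} 10  {3,4,5,6,7} 10
  6 to go: {0,1,2,5,6,7} 6  {1,2,4,5,6,7} 15  {2,3,4,5,6,7} 20
  if 0:z drops first: 35 orders
  if 3:b drops first: 21 orders
heap linearizations: 56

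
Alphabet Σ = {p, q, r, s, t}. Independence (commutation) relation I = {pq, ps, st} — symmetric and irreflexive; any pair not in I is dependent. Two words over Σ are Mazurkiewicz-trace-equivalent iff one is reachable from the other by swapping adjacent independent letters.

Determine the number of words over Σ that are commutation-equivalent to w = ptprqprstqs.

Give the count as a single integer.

4

drop 0:p onto floor
drop 1:t onto {0:p}
drop 2:p onto {1:t}
drop 3:r onto {2:p}
drop 4:q onto {3:r}
drop 5:p onto {3:r}
drop 6:r onto {4:q, 5:p}
drop 7:s onto {6:r}
drop 8:t onto {6:r}
drop 9:q onto {7:s, 8:t}
drop 10:s onto {9:q}
ground layer = {0:p}
drop-orders for the pieces not yet dropped (sum over which currently-grounded one goes next):
  1 to go: {10} 1
  2 to go: {9,10} 1
  3 to go: {7,9,10} 1  {8,9,10} 1
  4 to go: {7,8,9,10} 2
  5 to go: {6,7,8,9,10} 2
  6 to go: {4,6,7,8,9,10} 2  {5,6,7,8,9,10} 2
  7 to go: {4,5,6,7,8,9,10} 4
  8 to go: {3,4,5,6,7,8,9,10} 4
  9 to go: {2,3,4,5,6,7,8,9,10} 4
  if 0:p drops first: 4 orders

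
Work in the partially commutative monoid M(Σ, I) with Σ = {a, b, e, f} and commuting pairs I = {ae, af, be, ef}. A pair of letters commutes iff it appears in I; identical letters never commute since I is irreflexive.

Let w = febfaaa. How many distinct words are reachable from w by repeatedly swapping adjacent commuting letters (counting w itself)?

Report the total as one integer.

28

0(f) covers ∅
1(e) covers ∅
2(b) covers 0:f
3(f) covers 2:b
4(a) covers 2:b
5(a) covers 4:a
6(a) covers 5:a
floor of heap: 0:f, 1:e
completions by unplaced set U, small U first (add the entries for U minus each lowest piece of U):
  |U|=1: {1}:1  {3}:1  {6}:1
  |U|=2: {1,3}:2  {1,6}:2  {3,6}:2  {5,6}:1
  |U|=3: {1,3,6}:6  {1,5,6}:3  {3,5,6}:3  {4,5,6}:1
  |U|=4: {1,3,5,6}:12  {1,4,5,6}:4  {3,4,5,6}:4
  |U|=5: {1,3,4,5,6}:20  {2,3,4,5,6}:4
  start at 0(f): 24
  start at 1(e): 4
sum over floor = 28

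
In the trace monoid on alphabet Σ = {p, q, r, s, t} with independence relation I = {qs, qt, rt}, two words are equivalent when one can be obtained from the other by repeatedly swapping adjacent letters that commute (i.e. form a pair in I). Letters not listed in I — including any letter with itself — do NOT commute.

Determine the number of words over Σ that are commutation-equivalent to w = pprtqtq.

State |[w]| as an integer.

10

drop 0:p onto floor
drop 1:p onto {0:p}
drop 2:r onto {1:p}
drop 3:t onto {1:p}
drop 4:q onto {2:r}
drop 5:t onto {3:t}
drop 6:q onto {4:q}
ground layer = {0:p}
drop-orders for the pieces not yet dropped (sum over which currently-grounded one goes next):
  1 to go: {5} 1  {6} 1
  2 to go: {3,5} 1  {4,6} 1  {5,6} 2
  3 to go: {2,4,6} 1  {3,5,6} 3  {4,5,6} 3
  4 to go: {2,4,5,6} 4  {3,4,5,6} 6
  5 to go: {2,3,4,5,6} 10
  if 0:p drops first: 10 orders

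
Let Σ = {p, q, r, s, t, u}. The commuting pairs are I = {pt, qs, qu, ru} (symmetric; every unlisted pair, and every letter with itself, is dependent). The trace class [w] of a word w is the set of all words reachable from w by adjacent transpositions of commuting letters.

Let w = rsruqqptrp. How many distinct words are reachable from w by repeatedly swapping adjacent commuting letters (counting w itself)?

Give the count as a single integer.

8

#0=r has no predecessor
#1=s depends on [0:r]
#2=r depends on [1:s]
#3=u depends on [1:s]
#4=q depends on [2:r]
#5=q depends on [4:q]
#6=p depends on [3:u, 5:q]
#7=t depends on [3:u, 5:q]
#8=r depends on [6:p, 7:t]
#9=p depends on [8:r]
sources: [0:r]
N(rest) = Σ N(rest − s) over sources s of rest; N(one piece) = 1:
  size 1 → [9]=1
  size 2 → [8,9]=1
  size 3 → [6,8,9]=1  [7,8,9]=1
  size 4 → [6,7,8,9]=2
  size 5 → [3,6,7,8,9]=2  [5,6,7,8,9]=2
  size 6 → [3,5,6,7,8,9]=4  [4,5,6,7,8,9]=2
  size 7 → [2,4,5,6,7,8,9]=2  [3,4,5,6,7,8,9]=6
  size 8 → [2,3,4,5,6,7,8,9]=8
  first=0(r) contributes 8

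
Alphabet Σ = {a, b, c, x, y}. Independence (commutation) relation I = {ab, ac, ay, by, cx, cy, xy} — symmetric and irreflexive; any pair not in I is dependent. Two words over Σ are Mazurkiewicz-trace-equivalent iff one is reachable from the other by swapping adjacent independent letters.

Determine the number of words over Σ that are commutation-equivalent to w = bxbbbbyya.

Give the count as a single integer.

#0=b has no predecessor
#1=x depends on [0:b]
#2=b depends on [1:x]
#3=b depends on [2:b]
#4=b depends on [3:b]
#5=b depends on [4:b]
#6=y has no predecessor
#7=y depends on [6:y]
#8=a depends on [1:x]
sources: [0:b, 6:y]
N(rest) = Σ N(rest − s) over sources s of rest; N(one piece) = 1:
  size 1 → [5]=1  [7]=1  [8]=1
  size 2 → [4,5]=1  [5,7]=2  [5,8]=2  [6,7]=1  [7,8]=2
  size 3 → [3,4,5]=1  [4,5,7]=3  [4,5,8]=3  [5,6,7]=3  [5,7,8]=6  [6,7,8]=3
  size 4 → [2,3,4,5]=1  [3,4,5,7]=4  [3,4,5,8]=4  [4,5,6,7]=6  [4,5,7,8]=12  [5,6,7,8]=12
  size 5 → [2,3,4,5,7]=5  [2,3,4,5,8]=5  [3,4,5,6,7]=10  [3,4,5,7,8]=20  [4,5,6,7,8]=30
  size 6 → [1,2,3,4,5,8]=5  [2,3,4,5,6,7]=15  [2,3,4,5,7,8]=30  [3,4,5,6,7,8]=60
  size 7 → [0,1,2,3,4,5,8]=5  [1,2,3,4,5,7,8]=35  [2,3,4,5,6,7,8]=105
  first=0(b) contributes 140
  first=6(y) contributes 40
|[w]| = 180

180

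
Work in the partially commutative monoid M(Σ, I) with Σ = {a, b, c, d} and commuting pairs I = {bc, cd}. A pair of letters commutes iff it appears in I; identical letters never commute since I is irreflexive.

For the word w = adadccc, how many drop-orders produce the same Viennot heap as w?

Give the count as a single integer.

#0=a has no predecessor
#1=d depends on [0:a]
#2=a depends on [1:d]
#3=d depends on [2:a]
#4=c depends on [2:a]
#5=c depends on [4:c]
#6=c depends on [5:c]
sources: [0:a]
N(rest) = Σ N(rest − s) over sources s of rest; N(one piece) = 1:
  size 1 → [3]=1  [6]=1
  size 2 → [3,6]=2  [5,6]=1
  size 3 → [3,5,6]=3  [4,5,6]=1
  size 4 → [3,4,5,6]=4
  size 5 → [2,3,4,5,6]=4
  first=0(a) contributes 4

4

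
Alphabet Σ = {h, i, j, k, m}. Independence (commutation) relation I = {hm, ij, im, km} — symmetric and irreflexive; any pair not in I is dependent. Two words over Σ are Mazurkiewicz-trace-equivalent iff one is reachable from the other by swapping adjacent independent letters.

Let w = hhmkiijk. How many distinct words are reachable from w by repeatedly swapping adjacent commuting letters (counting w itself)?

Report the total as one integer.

piece 0:h — minimal
piece 1:h rests on {0:h}
piece 2:m — minimal
piece 3:k rests on {1:h}
piece 4:i rests on {3:k}
piece 5:i rests on {4:i}
piece 6:j rests on {2:m, 3:k}
piece 7:k rests on {5:i, 6:j}
minimal pieces: {0:h, 2:m}
ways to finish when only these pieces remain (= sum over removing one remaining piece with nothing left below it):
  1 left: {7}→1
  2 left: {5,7}→1  {6,7}→1
  3 left: {2,6,7}→1  {4,5,7}→1  {5,6,7}→2
  4 left: {2,5,6,7}→3  {4,5,6,7}→3
  5 left: {2,4,5,6,7}→6  {3,4,5,6,7}→3
  6 left: {1,3,4,5,6,7}→3  {2,3,4,5,6,7}→9
  placing 0:h first → 12 extensions
  placing 2:m first → 3 extensions
total linear extensions = 15

15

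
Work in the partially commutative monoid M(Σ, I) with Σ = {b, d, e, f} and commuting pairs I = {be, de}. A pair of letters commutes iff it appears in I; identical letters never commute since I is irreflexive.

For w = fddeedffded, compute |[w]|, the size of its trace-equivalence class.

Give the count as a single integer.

30

#0=f has no predecessor
#1=d depends on [0:f]
#2=d depends on [1:d]
#3=e depends on [0:f]
#4=e depends on [3:e]
#5=d depends on [2:d]
#6=f depends on [4:e, 5:d]
#7=f depends on [6:f]
#8=d depends on [7:f]
#9=e depends on [7:f]
#10=d depends on [8:d]
sources: [0:f]
N(rest) = Σ N(rest − s) over sources s of rest; N(one piece) = 1:
  size 1 → [9]=1  [10]=1
  size 2 → [8,10]=1  [9,10]=2
  size 3 → [8,9,10]=3
  size 4 → [7,8,9,10]=3
  size 5 → [6,7,8,9,10]=3
  size 6 → [4,6,7,8,9,10]=3  [5,6,7,8,9,10]=3
  size 7 → [2,5,6,7,8,9,10]=3  [3,4,6,7,8,9,10]=3  [4,5,6,7,8,9,10]=6
  size 8 → [1,2,5,6,7,8,9,10]=3  [2,4,5,6,7,8,9,10]=9  [3,4,5,6,7,8,9,10]=9
  size 9 → [1,2,4,5,6,7,8,9,10]=12  [2,3,4,5,6,7,8,9,10]=18
  first=0(f) contributes 30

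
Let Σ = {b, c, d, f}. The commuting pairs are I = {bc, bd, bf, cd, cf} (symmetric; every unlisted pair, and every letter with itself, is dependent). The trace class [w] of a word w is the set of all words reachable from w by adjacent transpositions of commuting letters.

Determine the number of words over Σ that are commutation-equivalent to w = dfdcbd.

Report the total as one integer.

piece 0:d — minimal
piece 1:f rests on {0:d}
piece 2:d rests on {1:f}
piece 3:c — minimal
piece 4:b — minimal
piece 5:d rests on {2:d}
minimal pieces: {0:d, 3:c, 4:b}
ways to finish when only these pieces remain (= sum over removing one remaining piece with nothing left below it):
  1 left: {3}→1  {4}→1  {5}→1
  2 left: {2,5}→1  {3,4}→2  {3,5}→2  {4,5}→2
  3 left: {1,2,5}→1  {2,3,5}→3  {2,4,5}→3  {3,4,5}→6
  4 left: {0,1,2,5}→1  {1,2,3,5}→4  {1,2,4,5}→4  {2,3,4,5}→12
  placing 0:d first → 20 extensions
  placing 3:c first → 5 extensions
  placing 4:b first → 5 extensions
total linear extensions = 30

30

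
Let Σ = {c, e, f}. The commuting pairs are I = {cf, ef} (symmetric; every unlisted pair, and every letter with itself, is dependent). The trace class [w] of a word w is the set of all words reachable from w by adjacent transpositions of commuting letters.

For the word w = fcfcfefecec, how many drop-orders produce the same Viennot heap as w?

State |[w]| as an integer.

0(f) covers ∅
1(c) covers ∅
2(f) covers 0:f
3(c) covers 1:c
4(f) covers 2:f
5(e) covers 3:c
6(f) covers 4:f
7(e) covers 5:e
8(c) covers 7:e
9(e) covers 8:c
10(c) covers 9:e
floor of heap: 0:f, 1:c
completions by unplaced set U, small U first (add the entries for U minus each lowest piece of U):
  |U|=1: {6}:1  {10}:1
  |U|=2: {4,6}:1  {6,10}:2  {9,10}:1
  |U|=3: {2,4,6}:1  {4,6,10}:3  {6,9,10}:3  {8,9,10}:1
  |U|=4: {0,2,4,6}:1  {2,4,6,10}:4  {4,6,9,10}:6  {6,8,9,10}:4  {7,8,9,10}:1
  |U|=5: {0,2,4,6,10}:5  {2,4,6,9,10}:10  {4,6,8,9,10}:10  {5,7,8,9,10}:1  {6,7,8,9,10}:5
  |U|=6: {0,2,4,6,9,10}:15  {2,4,6,8,9,10}:20  {3,5,7,8,9,10}:1  {4,6,7,8,9,10}:15  {5,6,7,8,9,10}:6
  |U|=7: {0,2,4,6,8,9,10}:35  {1,3,5,7,8,9,10}:1  {2,4,6,7,8,9,10}:35  {3,5,6,7,8,9,10}:7  {4,5,6,7,8,9,10}:21
  |U|=8: {0,2,4,6,7,8,9,10}:70  {1,3,5,6,7,8,9,10}:8  {2,4,5,6,7,8,9,10}:56  {3,4,5,6,7,8,9,10}:28
  |U|=9: {0,2,4,5,6,7,8,9,10}:126  {1,3,4,5,6,7,8,9,10}:36  {2,3,4,5,6,7,8,9,10}:84
  start at 0(f): 120
  start at 1(c): 210
sum over floor = 330

330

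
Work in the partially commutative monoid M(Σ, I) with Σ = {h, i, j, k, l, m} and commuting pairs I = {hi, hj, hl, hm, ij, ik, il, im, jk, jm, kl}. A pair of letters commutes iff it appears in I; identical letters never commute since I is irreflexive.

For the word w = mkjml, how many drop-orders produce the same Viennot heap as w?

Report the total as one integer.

piece 0:m — minimal
piece 1:k rests on {0:m}
piece 2:j — minimal
piece 3:m rests on {1:k}
piece 4:l rests on {2:j, 3:m}
minimal pieces: {0:m, 2:j}
ways to finish when only these pieces remain (= sum over removing one remaining piece with nothing left below it):
  1 left: {4}→1
  2 left: {2,4}→1  {3,4}→1
  3 left: {1,3,4}→1  {2,3,4}→2
  placing 0:m first → 3 extensions
  placing 2:j first → 1 extensions
total linear extensions = 4

4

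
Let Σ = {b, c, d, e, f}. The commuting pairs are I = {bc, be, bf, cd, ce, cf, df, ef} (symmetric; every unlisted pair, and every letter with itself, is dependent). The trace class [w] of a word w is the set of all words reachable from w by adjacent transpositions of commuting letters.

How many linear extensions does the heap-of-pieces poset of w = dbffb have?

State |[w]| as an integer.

10

#0=d has no predecessor
#1=b depends on [0:d]
#2=f has no predecessor
#3=f depends on [2:f]
#4=b depends on [1:b]
sources: [0:d, 2:f]
N(rest) = Σ N(rest − s) over sources s of rest; N(one piece) = 1:
  size 1 → [3]=1  [4]=1
  size 2 → [1,4]=1  [2,3]=1  [3,4]=2
  size 3 → [0,1,4]=1  [1,3,4]=3  [2,3,4]=3
  first=0(d) contributes 6
  first=2(f) contributes 4
|[w]| = 10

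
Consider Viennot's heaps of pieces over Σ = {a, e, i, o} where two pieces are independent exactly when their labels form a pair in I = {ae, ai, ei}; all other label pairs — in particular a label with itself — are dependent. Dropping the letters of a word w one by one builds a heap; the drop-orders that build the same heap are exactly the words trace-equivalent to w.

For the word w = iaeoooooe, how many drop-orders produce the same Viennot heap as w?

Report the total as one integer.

drop 0:i onto floor
drop 1:a onto floor
drop 2:e onto floor
drop 3:o onto {0:i, 1:a, 2:e}
drop 4:o onto {3:o}
drop 5:o onto {4:o}
drop 6:o onto {5:o}
drop 7:o onto {6:o}
drop 8:e onto {7:o}
ground layer = {0:i, 1:a, 2:e}
drop-orders for the pieces not yet dropped (sum over which currently-grounded one goes next):
  1 to go: {8} 1
  2 to go: {7,8} 1
  3 to go: {6,7,8} 1
  4 to go: {5,6,7,8} 1
  5 to go: {4,5,6,7,8} 1
  6 to go: {3,4,5,6,7,8} 1
  7 to go: {0,3,4,5,6,7,8} 1  {1,3,4,5,6,7,8} 1  {2,3,4,5,6,7,8} 1
  if 0:i drops first: 2 orders
  if 1:a drops first: 2 orders
  if 2:e drops first: 2 orders
heap linearizations: 6

6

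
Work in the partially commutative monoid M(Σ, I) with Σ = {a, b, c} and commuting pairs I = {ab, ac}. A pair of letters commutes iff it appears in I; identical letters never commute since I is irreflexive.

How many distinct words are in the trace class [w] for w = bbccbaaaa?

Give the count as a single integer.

#0=b has no predecessor
#1=b depends on [0:b]
#2=c depends on [1:b]
#3=c depends on [2:c]
#4=b depends on [3:c]
#5=a has no predecessor
#6=a depends on [5:a]
#7=a depends on [6:a]
#8=a depends on [7:a]
sources: [0:b, 5:a]
N(rest) = Σ N(rest − s) over sources s of rest; N(one piece) = 1:
  size 1 → [4]=1  [8]=1
  size 2 → [3,4]=1  [4,8]=2  [7,8]=1
  size 3 → [2,3,4]=1  [3,4,8]=3  [4,7,8]=3  [6,7,8]=1
  size 4 → [1,2,3,4]=1  [2,3,4,8]=4  [3,4,7,8]=6  [4,6,7,8]=4  [5,6,7,8]=1
  size 5 → [0,1,2,3,4]=1  [1,2,3,4,8]=5  [2,3,4,7,8]=10  [3,4,6,7,8]=10  [4,5,6,7,8]=5
  size 6 → [0,1,2,3,4,8]=6  [1,2,3,4,7,8]=15  [2,3,4,6,7,8]=20  [3,4,5,6,7,8]=15
  size 7 → [0,1,2,3,4,7,8]=21  [1,2,3,4,6,7,8]=35  [2,3,4,5,6,7,8]=35
  first=0(b) contributes 70
  first=5(a) contributes 56
|[w]| = 126

126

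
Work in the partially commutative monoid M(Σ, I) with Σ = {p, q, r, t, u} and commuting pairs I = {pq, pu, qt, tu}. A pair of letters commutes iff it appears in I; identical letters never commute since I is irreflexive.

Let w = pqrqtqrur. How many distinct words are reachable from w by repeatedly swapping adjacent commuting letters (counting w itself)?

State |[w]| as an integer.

#0=p has no predecessor
#1=q has no predecessor
#2=r depends on [0:p, 1:q]
#3=q depends on [2:r]
#4=t depends on [2:r]
#5=q depends on [3:q]
#6=r depends on [4:t, 5:q]
#7=u depends on [6:r]
#8=r depends on [7:u]
sources: [0:p, 1:q]
N(rest) = Σ N(rest − s) over sources s of rest; N(one piece) = 1:
  size 1 → [8]=1
  size 2 → [7,8]=1
  size 3 → [6,7,8]=1
  size 4 → [4,6,7,8]=1  [5,6,7,8]=1
  size 5 → [3,5,6,7,8]=1  [4,5,6,7,8]=2
  size 6 → [3,4,5,6,7,8]=3
  size 7 → [2,3,4,5,6,7,8]=3
  first=0(p) contributes 3
  first=1(q) contributes 3
|[w]| = 6

6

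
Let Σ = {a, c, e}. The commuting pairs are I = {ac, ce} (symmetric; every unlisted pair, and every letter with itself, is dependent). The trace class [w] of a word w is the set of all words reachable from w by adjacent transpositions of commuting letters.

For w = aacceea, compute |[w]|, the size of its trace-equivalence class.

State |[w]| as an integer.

0(a) covers ∅
1(a) covers 0:a
2(c) covers ∅
3(c) covers 2:c
4(e) covers 1:a
5(e) covers 4:e
6(a) covers 5:e
floor of heap: 0:a, 2:c
completions by unplaced set U, small U first (add the entries for U minus each lowest piece of U):
  |U|=1: {3}:1  {6}:1
  |U|=2: {2,3}:1  {3,6}:2  {5,6}:1
  |U|=3: {2,3,6}:3  {3,5,6}:3  {4,5,6}:1
  |U|=4: {1,4,5,6}:1  {2,3,5,6}:6  {3,4,5,6}:4
  |U|=5: {0,1,4,5,6}:1  {1,3,4,5,6}:5  {2,3,4,5,6}:10
  start at 0(a): 15
  start at 2(c): 6
sum over floor = 21

21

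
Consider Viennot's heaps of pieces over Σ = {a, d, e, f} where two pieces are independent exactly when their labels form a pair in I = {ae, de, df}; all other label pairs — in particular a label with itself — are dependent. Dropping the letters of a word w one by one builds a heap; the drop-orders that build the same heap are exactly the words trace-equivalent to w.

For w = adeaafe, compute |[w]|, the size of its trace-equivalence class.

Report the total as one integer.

0(a) covers ∅
1(d) covers 0:a
2(e) covers ∅
3(a) covers 1:d
4(a) covers 3:a
5(f) covers 2:e, 4:a
6(e) covers 5:f
floor of heap: 0:a, 2:e
completions by unplaced set U, small U first (add the entries for U minus each lowest piece of U):
  |U|=1: {6}:1
  |U|=2: {5,6}:1
  |U|=3: {2,5,6}:1  {4,5,6}:1
  |U|=4: {2,4,5,6}:2  {3,4,5,6}:1
  |U|=5: {1,3,4,5,6}:1  {2,3,4,5,6}:3
  start at 0(a): 4
  start at 2(e): 1
sum over floor = 5

5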